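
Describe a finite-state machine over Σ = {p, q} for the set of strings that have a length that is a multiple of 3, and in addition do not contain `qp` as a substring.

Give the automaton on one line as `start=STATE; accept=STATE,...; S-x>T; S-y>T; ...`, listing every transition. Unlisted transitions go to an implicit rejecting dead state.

start=s0; accept=s0,s6; s0-p>s1; s0-q>s2; s1-p>s3; s1-q>s4; s2-p>s5; s2-q>s4; s3-p>s0; s3-q>s6; s4-p>s5; s4-q>s6; s5-p>s5; s5-q>s5; s6-p>s5; s6-q>s2

Run two small machines in parallel and take their product. The first has 3 states tracking the input length modulo 3; the second has 3 states tracking partial matches of the forbidden pattern `qp`. A product state is a pair (one from each), accepting exactly when both do. Equivalent product states are then merged.
A 7-state machine:
        p   q  
>* s0   s1  s2 
   s1   s3  s4 
   s2   s5  s4 
   s3   s0  s6 
   s4   s5  s6 
   s5   s5  s5 
 * s6   s5  s2 
(> = start, * = accepting)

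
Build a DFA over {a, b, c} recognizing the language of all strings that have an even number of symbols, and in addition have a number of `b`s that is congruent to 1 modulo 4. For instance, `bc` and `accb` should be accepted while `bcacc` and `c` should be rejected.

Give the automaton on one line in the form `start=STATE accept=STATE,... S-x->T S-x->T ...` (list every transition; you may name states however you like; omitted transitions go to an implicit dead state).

start=q0 accept=q3 q0-a->q1 q0-b->q2 q0-c->q1 q1-a->q0 q1-b->q3 q1-c->q0 q2-a->q3 q2-b->q4 q2-c->q3 q3-a->q2 q3-b->q5 q3-c->q2 q4-a->q5 q4-b->q6 q4-c->q5 q5-a->q4 q5-b->q7 q5-c->q4 q6-a->q7 q6-b->q0 q6-c->q7 q7-a->q6 q7-b->q1 q7-c->q6

Build one automaton per condition and run them in lockstep. The first has 2 states tracking the input length modulo 2; the second has 4 states tracking the count of `b`s modulo 4. A product state is a pair (one from each), accepting exactly when both do.
        a   b   c  
>  q0   q1  q2  q1 
   q1   q0  q3  q0 
   q2   q3  q4  q3 
 * q3   q2  q5  q2 
   q4   q5  q6  q5 
   q5   q4  q7  q4 
   q6   q7  q0  q7 
   q7   q6  q1  q6 
(> = start, * = accepting)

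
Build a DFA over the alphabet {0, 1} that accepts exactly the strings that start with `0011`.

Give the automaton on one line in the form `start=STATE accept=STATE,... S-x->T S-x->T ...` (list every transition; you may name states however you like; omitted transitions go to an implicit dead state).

start=q0 accept=q4 q0-0->q1 q0-1->q5 q1-0->q2 q1-1->q5 q2-0->q5 q2-1->q3 q3-0->q5 q3-1->q4 q4-0->q4 q4-1->q4 q5-0->q5 q5-1->q5

Check the first 4 symbols one by one: q0 through q3 record how many have matched `0011` so far; any wrong symbol goes to the dead state q5. After all 4 match we enter the accepting sink q4.
        0   1  
>  q0   q1  q5 
   q1   q2  q5 
   q2   q5  q3 
   q3   q5  q4 
 * q4   q4  q4 
   q5   q5  q5 
(> = start, * = accepting)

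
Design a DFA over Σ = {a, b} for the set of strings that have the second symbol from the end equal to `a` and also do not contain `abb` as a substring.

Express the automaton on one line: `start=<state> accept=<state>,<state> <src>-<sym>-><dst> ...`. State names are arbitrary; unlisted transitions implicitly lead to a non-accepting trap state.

start=q0 accept=q3,q4 q0-a->q1 q0-b->q2 q1-a->q3 q1-b->q4 q2-a->q5 q2-b->q6 q3-a->q3 q3-b->q4 q4-a->q5 q4-b->q7 q5-a->q3 q5-b->q4 q6-a->q5 q6-b->q6 q7-a->q8 q7-b->q7 q8-a->q9 q8-b->q10 q9-a->q9 q9-b->q10 q10-a->q8 q10-b->q7

Handle the two conditions separately and then intersect. The first has 7 states tracking the last 2 symbols read; the second has 4 states tracking partial matches of the forbidden pattern `abb`. A product state is a pair (one from each), accepting exactly when both do.
11 states suffice.
          a    b  
>  q0     q1   q2 
   q1     q3   q4 
   q2     q5   q6 
 * q3     q3   q4 
 * q4     q5   q7 
   q5     q3   q4 
   q6     q5   q6 
   q7     q8   q7 
   q8     q9  q10 
   q9     q9  q10 
   q10    q8   q7 
(> = start, * = accepting)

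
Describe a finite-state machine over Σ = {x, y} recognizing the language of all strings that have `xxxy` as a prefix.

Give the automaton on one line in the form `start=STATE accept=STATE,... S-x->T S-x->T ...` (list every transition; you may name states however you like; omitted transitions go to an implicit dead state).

start=q0 accept=q4 q0-x->q1 q0-y->q5 q1-x->q2 q1-y->q5 q2-x->q3 q2-y->q5 q3-x->q5 q3-y->q4 q4-x->q4 q4-y->q4 q5-x->q5 q5-y->q5

Walk along `xxxy` while the input agrees: from q0 take `x` to q1, and so on. Any deviation drops to the rejecting sink q5. Once q4 is reached the prefix is confirmed and every continuation is accepted.
With 6 states:
        x   y  
>  q0   q1  q5 
   q1   q2  q5 
   q2   q3  q5 
   q3   q5  q4 
 * q4   q4  q4 
   q5   q5  q5 
(> = start, * = accepting)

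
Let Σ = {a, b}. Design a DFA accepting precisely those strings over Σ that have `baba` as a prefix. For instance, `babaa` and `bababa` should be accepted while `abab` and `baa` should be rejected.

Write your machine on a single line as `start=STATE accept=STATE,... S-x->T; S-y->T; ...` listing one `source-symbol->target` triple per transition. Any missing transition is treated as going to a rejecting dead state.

Walk along `baba` while the input agrees: from q0 take `b` to q1, and so on. Any deviation drops to the rejecting sink q5. Once q4 is reached the prefix is confirmed and every continuation is accepted.
        a   b  
>  q0   q5  q1 
   q1   q2  q5 
   q2   q5  q3 
   q3   q4  q5 
 * q4   q4  q4 
   q5   q5  q5 
(> = start, * = accepting)

start=q0; accept=q4; q0-a->q5; q0-b->q1; q1-a->q2; q1-b->q5; q2-a->q5; q2-b->q3; q3-a->q4; q3-b->q5; q4-a->q4; q4-b->q4; q5-a->q5; q5-b->q5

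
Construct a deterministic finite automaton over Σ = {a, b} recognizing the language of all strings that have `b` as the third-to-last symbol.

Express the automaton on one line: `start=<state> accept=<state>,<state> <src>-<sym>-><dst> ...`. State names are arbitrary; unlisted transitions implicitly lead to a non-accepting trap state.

start=q0 accept=q11,q12,q13,q14 q0-a->q1 q0-b->q2 q1-a->q3 q1-b->q4 q2-a->q5 q2-b->q6 q3-a->q7 q3-b->q8 q4-a->q9 q4-b->q10 q5-a->q11 q5-b->q12 q6-a->q13 q6-b->q14 q7-a->q7 q7-b->q8 q8-a->q9 q8-b->q10 q9-a->q11 q9-b->q12 q10-a->q13 q10-b->q14 q11-a->q7 q11-b->q8 q12-a->q9 q12-b->q10 q13-a->q11 q13-b->q12 q14-a->q13 q14-b->q14

A DFA must remember the last 3 symbols (since which symbol is third-to-last isn't known until the input ends). Use one state per possible window of the last ≤3 symbols; accept from those whose window starts with `b`.
          a    b  
>  q0     q1   q2 
   q1     q3   q4 
   q2     q5   q6 
   q3     q7   q8 
   q4     q9  q10 
   q5    q11  q12 
   q6    q13  q14 
   q7     q7   q8 
   q8     q9  q10 
   q9    q11  q12 
   q10   q13  q14 
 * q11    q7   q8 
 * q12    q9  q10 
 * q13   q11  q12 
 * q14   q13  q14 
(> = start, * = accepting)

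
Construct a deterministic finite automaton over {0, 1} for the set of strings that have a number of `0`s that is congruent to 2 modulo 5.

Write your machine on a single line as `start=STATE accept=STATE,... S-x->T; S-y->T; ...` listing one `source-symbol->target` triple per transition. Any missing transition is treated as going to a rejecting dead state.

start=A; accept=C; A-0->B; A-1->A; B-0->C; B-1->B; C-0->D; C-1->C; D-0->E; D-1->D; E-0->A; E-1->E

Keep the running count of `0`s modulo 5: each `0` advances along the cycle A → B → C → D → E → A while other symbols loop. Accept at C.
With 5 states:
       0  1 
>  A   B  A 
   B   C  B 
 * C   D  C 
   D   E  D 
   E   A  E 
(> = start, * = accepting)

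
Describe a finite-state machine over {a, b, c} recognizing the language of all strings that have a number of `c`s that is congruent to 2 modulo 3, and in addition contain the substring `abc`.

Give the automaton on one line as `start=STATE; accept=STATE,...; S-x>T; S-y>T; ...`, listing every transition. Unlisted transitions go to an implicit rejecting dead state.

start=S0; accept=S9; S0-a>S1; S0-b>S0; S0-c>S2; S1-a>S1; S1-b>S3; S1-c>S2; S2-a>S4; S2-b>S2; S2-c>S5; S3-a>S1; S3-b>S0; S3-c>S6; S4-a>S4; S4-b>S7; S4-c>S5; S5-a>S8; S5-b>S5; S5-c>S0; S6-a>S6; S6-b>S6; S6-c>S9; S7-a>S4; S7-b>S2; S7-c>S9; S8-a>S8; S8-b>S10; S8-c>S0; S9-a>S9; S9-b>S9; S9-c>S11; S10-a>S8; S10-b>S5; S10-c>S11; S11-a>S11; S11-b>S11; S11-c>S6

Handle the two conditions separately and then intersect. One (3 states) tracks the count of `c`s modulo 3; the other (4 states) tracks whether and how much of `abc` has been seen. Each combined state is a pair, one component from each; accept when both components accept.
With 12 states:
          a    b    c  
>  S0     S1   S0   S2 
   S1     S1   S3   S2 
   S2     S4   S2   S5 
   S3     S1   S0   S6 
   S4     S4   S7   S5 
   S5     S8   S5   S0 
   S6     S6   S6   S9 
   S7     S4   S2   S9 
   S8     S8  S10   S0 
 * S9     S9   S9  S11 
   S10    S8   S5  S11 
   S11   S11  S11   S6 
(> = start, * = accepting)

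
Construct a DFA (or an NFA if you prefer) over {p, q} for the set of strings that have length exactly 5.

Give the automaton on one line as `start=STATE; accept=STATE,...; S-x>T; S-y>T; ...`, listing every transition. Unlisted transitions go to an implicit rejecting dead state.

start=s0; accept=s5; s0-p>s1; s0-q>s1; s1-p>s2; s1-q>s2; s2-p>s3; s2-q>s3; s3-p>s4; s3-q>s4; s4-p>s5; s4-q>s5; s5-p>s6; s5-q>s6; s6-p>s6; s6-q>s6

Count input length up to 6: every symbol moves from s0 toward s6, which means 'more than 5' and absorbs. Accept from {s5}.
7 states suffice.
        p   q  
>  s0   s1  s1 
   s1   s2  s2 
   s2   s3  s3 
   s3   s4  s4 
   s4   s5  s5 
 * s5   s6  s6 
   s6   s6  s6 
(> = start, * = accepting)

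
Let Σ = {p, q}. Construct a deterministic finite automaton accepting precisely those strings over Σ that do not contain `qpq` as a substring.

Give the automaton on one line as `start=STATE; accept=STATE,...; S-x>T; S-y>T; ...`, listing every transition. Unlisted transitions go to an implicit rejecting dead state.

This is the complement of 'contains `qpq`'. Use the same substring-matching states — A through D holding how much of `qpq` has just been matched — but flip the accepting set: everything except the trap D accepts.
       p  q 
>* A   A  B 
 * B   C  B 
 * C   A  D 
   D   D  D 
(> = start, * = accepting)

start=A; accept=A,B,C; A-p>A; A-q>B; B-p>C; B-q>B; C-p>A; C-q>D; D-p>D; D-q>D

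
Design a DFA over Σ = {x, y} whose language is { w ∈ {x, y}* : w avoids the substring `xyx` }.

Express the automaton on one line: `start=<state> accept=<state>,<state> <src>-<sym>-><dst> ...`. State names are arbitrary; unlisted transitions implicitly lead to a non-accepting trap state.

This is the complement of 'contains `xyx`'. Use the same substring-matching states — A through D holding how much of `xyx` has just been matched — but flip the accepting set: everything except the trap D accepts.
4 states suffice.
       x  y 
>* A   B  A 
 * B   B  C 
 * C   D  A 
   D   D  D 
(> = start, * = accepting)

start=A accept=A,B,C A-x->B A-y->A B-x->B B-y->C C-x->D C-y->A D-x->D D-y->D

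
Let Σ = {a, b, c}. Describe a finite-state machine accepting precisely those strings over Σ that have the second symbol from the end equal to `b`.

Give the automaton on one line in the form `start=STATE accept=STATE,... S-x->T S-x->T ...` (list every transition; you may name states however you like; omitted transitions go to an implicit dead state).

start=s0 accept=s7,s8,s9 s0-a->s1 s0-b->s2 s0-c->s3 s1-a->s4 s1-b->s5 s1-c->s6 s2-a->s7 s2-b->s8 s2-c->s9 s3-a->s10 s3-b->s11 s3-c->s12 s4-a->s4 s4-b->s5 s4-c->s6 s5-a->s7 s5-b->s8 s5-c->s9 s6-a->s10 s6-b->s11 s6-c->s12 s7-a->s4 s7-b->s5 s7-c->s6 s8-a->s7 s8-b->s8 s8-c->s9 s9-a->s10 s9-b->s11 s9-c->s12 s10-a->s4 s10-b->s5 s10-c->s6 s11-a->s7 s11-b->s8 s11-c->s9 s12-a->s10 s12-b->s11 s12-c->s12

A DFA must remember the last 2 symbols (since which symbol is second-to-last isn't known until the input ends). Use one state per possible window of the last ≤2 symbols; accept from those whose window starts with `b`.
          a    b    c  
>  s0     s1   s2   s3 
   s1     s4   s5   s6 
   s2     s7   s8   s9 
   s3    s10  s11  s12 
   s4     s4   s5   s6 
   s5     s7   s8   s9 
   s6    s10  s11  s12 
 * s7     s4   s5   s6 
 * s8     s7   s8   s9 
 * s9    s10  s11  s12 
   s10    s4   s5   s6 
   s11    s7   s8   s9 
   s12   s10  s11  s12 
(> = start, * = accepting)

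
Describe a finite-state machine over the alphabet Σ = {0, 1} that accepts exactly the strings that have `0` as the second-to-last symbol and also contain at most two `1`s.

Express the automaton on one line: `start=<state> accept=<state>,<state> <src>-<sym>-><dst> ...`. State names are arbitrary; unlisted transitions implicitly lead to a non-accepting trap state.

Run two small machines in parallel and take their product. One (7 states) tracks the last 2 symbols read; the other (4 states) tracks the count of `1`s, saturating at 3. Each combined state is a pair, one component from each; accept when both components accept.
A 15-state machine:
       0  1 
>  A   B  C 
   B   D  E 
   C   F  G 
 * D   D  E 
 * E   F  G 
   F   H  I 
   G   J  K 
 * H   H  I 
 * I   J  K 
   J   L  M 
   K   N  K 
 * L   L  M 
   M   N  K 
   N   O  M 
   O   O  M 
(> = start, * = accepting)

start=A accept=D,E,H,I,L A-0->B A-1->C B-0->D B-1->E C-0->F C-1->G D-0->D D-1->E E-0->F E-1->G F-0->H F-1->I G-0->J G-1->K H-0->H H-1->I I-0->J I-1->K J-0->L J-1->M K-0->N K-1->K L-0->L L-1->M M-0->N M-1->K N-0->O N-1->M O-0->O O-1->M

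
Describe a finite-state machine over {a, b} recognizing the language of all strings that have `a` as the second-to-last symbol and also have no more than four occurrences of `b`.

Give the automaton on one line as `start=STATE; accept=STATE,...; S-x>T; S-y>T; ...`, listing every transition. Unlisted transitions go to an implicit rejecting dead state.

Build one automaton per condition and run them in lockstep. The first has 7 states tracking the last 2 symbols read; the second has 6 states tracking the count of `b`s, saturating at 5. A product state is a pair (one from each), accepting exactly when both do. Minimizing collapses redundant product states.
With 20 states:
          a    b  
>  s0     s1   s2 
   s1     s3   s4 
   s2     s5   s6 
 * s3     s3   s4 
 * s4     s5   s6 
   s5     s7   s8 
   s6     s9  s10 
 * s7     s7   s8 
 * s8     s9  s10 
   s9    s11  s12 
   s10   s13  s14 
 * s11   s11  s12 
 * s12   s13  s14 
   s13   s15  s16 
   s14   s17  s18 
 * s15   s15  s16 
 * s16   s17  s18 
   s17   s19  s18 
   s18   s18  s18 
 * s19   s19  s18 
(> = start, * = accepting)

start=s0; accept=s3,s4,s7,s8,s11,s12,s15,s16,s19; s0-a>s1; s0-b>s2; s1-a>s3; s1-b>s4; s2-a>s5; s2-b>s6; s3-a>s3; s3-b>s4; s4-a>s5; s4-b>s6; s5-a>s7; s5-b>s8; s6-a>s9; s6-b>s10; s7-a>s7; s7-b>s8; s8-a>s9; s8-b>s10; s9-a>s11; s9-b>s12; s10-a>s13; s10-b>s14; s11-a>s11; s11-b>s12; s12-a>s13; s12-b>s14; s13-a>s15; s13-b>s16; s14-a>s17; s14-b>s18; s15-a>s15; s15-b>s16; s16-a>s17; s16-b>s18; s17-a>s19; s17-b>s18; s18-a>s18; s18-b>s18; s19-a>s19; s19-b>s18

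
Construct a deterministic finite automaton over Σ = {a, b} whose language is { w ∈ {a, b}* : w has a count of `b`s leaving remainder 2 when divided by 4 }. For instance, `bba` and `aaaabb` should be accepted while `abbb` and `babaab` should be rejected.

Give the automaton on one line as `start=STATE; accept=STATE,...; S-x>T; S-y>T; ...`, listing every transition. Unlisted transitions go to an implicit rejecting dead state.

start=q0; accept=q2; q0-a>q0; q0-b>q1; q1-a>q1; q1-b>q2; q2-a>q2; q2-b>q3; q3-a>q3; q3-b>q0

The only thing that matters is how many `b`s have appeared, reduced mod 4. Use one state per residue: q0 for 0, …, q3 for 3. Reading `b` moves to the next residue; anything else stays put. q2 is accepting.
With 4 states:
        a   b  
>  q0   q0  q1 
   q1   q1  q2 
 * q2   q2  q3 
   q3   q3  q0 
(> = start, * = accepting)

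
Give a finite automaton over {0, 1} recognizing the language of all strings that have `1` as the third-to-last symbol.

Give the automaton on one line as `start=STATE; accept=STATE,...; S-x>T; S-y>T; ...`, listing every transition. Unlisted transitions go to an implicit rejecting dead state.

A DFA must remember the last 3 symbols (since which symbol is third-to-last isn't known until the input ends). Use one state per possible window of the last ≤3 symbols; accept from those whose window starts with `1`.
With 15 states:
          0    1  
>  q0     q1   q2 
   q1     q3   q4 
   q2     q5   q6 
   q3     q7   q8 
   q4     q9  q10 
   q5    q11  q12 
   q6    q13  q14 
   q7     q7   q8 
   q8     q9  q10 
   q9    q11  q12 
   q10   q13  q14 
 * q11    q7   q8 
 * q12    q9  q10 
 * q13   q11  q12 
 * q14   q13  q14 
(> = start, * = accepting)

start=q0; accept=q11,q12,q13,q14; q0-0>q1; q0-1>q2; q1-0>q3; q1-1>q4; q2-0>q5; q2-1>q6; q3-0>q7; q3-1>q8; q4-0>q9; q4-1>q10; q5-0>q11; q5-1>q12; q6-0>q13; q6-1>q14; q7-0>q7; q7-1>q8; q8-0>q9; q8-1>q10; q9-0>q11; q9-1>q12; q10-0>q13; q10-1>q14; q11-0>q7; q11-1>q8; q12-0>q9; q12-1>q10; q13-0>q11; q13-1>q12; q14-0>q13; q14-1>q14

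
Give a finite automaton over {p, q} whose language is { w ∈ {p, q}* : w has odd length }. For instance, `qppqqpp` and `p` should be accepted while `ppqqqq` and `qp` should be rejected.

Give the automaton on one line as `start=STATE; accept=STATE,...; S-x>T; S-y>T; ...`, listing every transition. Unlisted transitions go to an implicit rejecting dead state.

start=A; accept=B; A-p>B; A-q>B; B-p>A; B-q>A

Count input length modulo 2: every symbol advances one step around the cycle A → B → A. Accept at B.
2 states suffice.
       p  q 
>  A   B  B 
 * B   A  A 
(> = start, * = accepting)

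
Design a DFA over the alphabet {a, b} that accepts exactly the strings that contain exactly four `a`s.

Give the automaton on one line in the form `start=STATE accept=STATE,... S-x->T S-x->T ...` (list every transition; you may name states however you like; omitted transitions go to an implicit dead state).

start=q0 accept=q4 q0-a->q1 q0-b->q0 q1-a->q2 q1-b->q1 q2-a->q3 q2-b->q2 q3-a->q4 q3-b->q3 q4-a->q5 q4-b->q4 q5-a->q5 q5-b->q5

Only the number of `a`s matters, and only up to 5. Make a chain q0 → q1 → q2 → q3 → q4 → q5 advanced by each `a` (with q5 absorbing); every other symbol self-loops. The accepting set is {q4}.
6 states suffice.
        a   b  
>  q0   q1  q0 
   q1   q2  q1 
   q2   q3  q2 
   q3   q4  q3 
 * q4   q5  q4 
   q5   q5  q5 
(> = start, * = accepting)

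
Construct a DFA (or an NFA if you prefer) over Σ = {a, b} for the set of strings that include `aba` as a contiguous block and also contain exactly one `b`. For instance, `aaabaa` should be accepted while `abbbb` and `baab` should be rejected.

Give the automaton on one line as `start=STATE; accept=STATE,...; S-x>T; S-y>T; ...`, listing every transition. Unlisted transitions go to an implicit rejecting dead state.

start=s0; accept=s4; s0-a>s1; s0-b>s2; s1-a>s1; s1-b>s3; s2-a>s2; s2-b>s2; s3-a>s4; s3-b>s2; s4-a>s4; s4-b>s2

Handle the two conditions separately and then intersect. The first has 4 states tracking whether and how much of `aba` has been seen; the second has 3 states tracking the count of `b`s, saturating at 2. A product state is a pair (one from each), accepting exactly when both do. After merging equivalent states the machine shrinks.
        a   b  
>  s0   s1  s2 
   s1   s1  s3 
   s2   s2  s2 
   s3   s4  s2 
 * s4   s4  s2 
(> = start, * = accepting)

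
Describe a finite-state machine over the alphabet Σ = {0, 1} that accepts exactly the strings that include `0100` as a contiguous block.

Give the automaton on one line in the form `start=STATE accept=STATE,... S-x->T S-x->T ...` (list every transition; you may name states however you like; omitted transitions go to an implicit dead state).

start=q0 accept=q4 q0-0->q1 q0-1->q0 q1-0->q1 q1-1->q2 q2-0->q3 q2-1->q0 q3-0->q4 q3-1->q2 q4-0->q4 q4-1->q4

Track how much of `0100` has been matched so far: state q0 is no progress, q4 is the absorbing accept state reached once `0100` has occurred. Intermediate states record partial matches; on a mismatch, fall back to the longest reusable overlap.
A 5-state machine:
        0   1  
>  q0   q1  q0 
   q1   q1  q2 
   q2   q3  q0 
   q3   q4  q2 
 * q4   q4  q4 
(> = start, * = accepting)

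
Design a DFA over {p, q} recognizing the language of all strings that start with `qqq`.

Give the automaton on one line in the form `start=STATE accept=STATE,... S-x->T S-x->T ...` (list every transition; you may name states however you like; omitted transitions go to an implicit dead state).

Walk along `qqq` while the input agrees: from s0 take `q` to s1, and so on. Any deviation drops to the rejecting sink s4. Once s3 is reached the prefix is confirmed and every continuation is accepted.
A 5-state machine:
        p   q  
>  s0   s4  s1 
   s1   s4  s2 
   s2   s4  s3 
 * s3   s3  s3 
   s4   s4  s4 
(> = start, * = accepting)

start=s0 accept=s3 s0-p->s4 s0-q->s1 s1-p->s4 s1-q->s2 s2-p->s4 s2-q->s3 s3-p->s3 s3-q->s3 s4-p->s4 s4-q->s4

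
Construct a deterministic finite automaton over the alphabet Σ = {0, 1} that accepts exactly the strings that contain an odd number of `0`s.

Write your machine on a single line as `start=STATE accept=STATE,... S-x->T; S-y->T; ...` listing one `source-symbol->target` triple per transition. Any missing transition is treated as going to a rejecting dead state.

start=S0; accept=S1; S0-0->S1; S0-1->S0; S1-0->S0; S1-1->S1

The only thing that matters is how many `0`s have appeared, reduced mod 2. Use one state per residue: S0 for 0, …, S1 for 1. Reading `0` moves to the next residue; anything else stays put. S1 is accepting.
With 2 states:
        0   1  
>  S0   S1  S0 
 * S1   S0  S1 
(> = start, * = accepting)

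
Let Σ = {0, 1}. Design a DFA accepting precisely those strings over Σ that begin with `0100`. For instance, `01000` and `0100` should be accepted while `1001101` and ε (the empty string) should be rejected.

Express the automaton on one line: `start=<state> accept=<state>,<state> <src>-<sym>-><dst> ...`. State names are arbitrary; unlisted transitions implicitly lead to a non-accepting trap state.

Walk along `0100` while the input agrees: from q0 take `0` to q1, and so on. Any deviation drops to the rejecting sink q5. Once q4 is reached the prefix is confirmed and every continuation is accepted.
A 6-state machine:
        0   1  
>  q0   q1  q5 
   q1   q5  q2 
   q2   q3  q5 
   q3   q4  q5 
 * q4   q4  q4 
   q5   q5  q5 
(> = start, * = accepting)

start=q0 accept=q4 q0-0->q1 q0-1->q5 q1-0->q5 q1-1->q2 q2-0->q3 q2-1->q5 q3-0->q4 q3-1->q5 q4-0->q4 q4-1->q4 q5-0->q5 q5-1->q5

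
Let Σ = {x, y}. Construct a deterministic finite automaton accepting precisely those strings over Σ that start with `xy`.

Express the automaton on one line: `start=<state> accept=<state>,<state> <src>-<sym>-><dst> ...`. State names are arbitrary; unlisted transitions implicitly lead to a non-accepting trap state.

start=A accept=C A-x->B A-y->D B-x->D B-y->C C-x->C C-y->C D-x->D D-y->D

Walk along `xy` while the input agrees: from A take `x` to B, and so on. Any deviation drops to the rejecting sink D. Once C is reached the prefix is confirmed and every continuation is accepted.
4 states suffice.
       x  y 
>  A   B  D 
   B   D  C 
 * C   C  C 
   D   D  D 
(> = start, * = accepting)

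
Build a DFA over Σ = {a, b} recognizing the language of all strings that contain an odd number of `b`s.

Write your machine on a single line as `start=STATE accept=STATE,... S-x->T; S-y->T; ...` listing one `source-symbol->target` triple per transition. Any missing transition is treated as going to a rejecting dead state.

The only thing that matters is how many `b`s have appeared, reduced mod 2. Use one state per residue: s0 for 0, …, s1 for 1. Reading `b` moves to the next residue; anything else stays put. s1 is accepting.
        a   b  
>  s0   s0  s1 
 * s1   s1  s0 
(> = start, * = accepting)

start=s0; accept=s1; s0-a->s0; s0-b->s1; s1-a->s1; s1-b->s0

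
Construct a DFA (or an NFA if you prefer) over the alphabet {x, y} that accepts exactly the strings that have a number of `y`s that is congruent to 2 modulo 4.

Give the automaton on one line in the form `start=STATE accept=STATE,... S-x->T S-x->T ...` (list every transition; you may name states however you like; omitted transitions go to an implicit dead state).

start=s0 accept=s2 s0-x->s0 s0-y->s1 s1-x->s1 s1-y->s2 s2-x->s2 s2-y->s3 s3-x->s3 s3-y->s0

The only thing that matters is how many `y`s have appeared, reduced mod 4. Use one state per residue: s0 for 0, …, s3 for 3. Reading `y` moves to the next residue; anything else stays put. s2 is accepting.
With 4 states:
        x   y  
>  s0   s0  s1 
   s1   s1  s2 
 * s2   s2  s3 
   s3   s3  s0 
(> = start, * = accepting)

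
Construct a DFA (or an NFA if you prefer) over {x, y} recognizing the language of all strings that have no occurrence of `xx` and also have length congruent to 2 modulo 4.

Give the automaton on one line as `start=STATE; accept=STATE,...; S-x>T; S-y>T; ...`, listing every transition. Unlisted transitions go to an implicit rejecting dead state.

Handle the two conditions separately and then intersect. One (3 states) tracks partial matches of the forbidden pattern `xx`; the other (4 states) tracks the input length modulo 4. Each combined state is a pair, one component from each; accept when both components accept.
          x    y  
>  S0     S1   S2 
   S1     S3   S4 
   S2     S5   S4 
   S3     S6   S6 
 * S4     S7   S8 
 * S5     S6   S8 
   S6     S9   S9 
   S7     S9   S0 
   S8    S10   S0 
   S9    S11  S11 
   S10   S11   S2 
   S11    S3   S3 
(> = start, * = accepting)

start=S0; accept=S4,S5; S0-x>S1; S0-y>S2; S1-x>S3; S1-y>S4; S2-x>S5; S2-y>S4; S3-x>S6; S3-y>S6; S4-x>S7; S4-y>S8; S5-x>S6; S5-y>S8; S6-x>S9; S6-y>S9; S7-x>S9; S7-y>S0; S8-x>S10; S8-y>S0; S9-x>S11; S9-y>S11; S10-x>S11; S10-y>S2; S11-x>S3; S11-y>S3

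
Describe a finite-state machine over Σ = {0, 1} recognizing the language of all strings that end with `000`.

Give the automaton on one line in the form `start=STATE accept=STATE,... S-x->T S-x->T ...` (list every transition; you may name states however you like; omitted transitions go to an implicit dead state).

Let each state record the length of the longest suffix of the input read so far that is also a prefix of `000`. S1 means the last symbol is `0`; S2 means the last 2 symbols are `00`; S3 means the last 3 symbols are `000`. Accept only at S3, where the string currently ends in `000`.
With 4 states:
        0   1  
>  S0   S1  S0 
   S1   S2  S0 
   S2   S3  S0 
 * S3   S3  S0 
(> = start, * = accepting)

start=S0 accept=S3 S0-0->S1 S0-1->S0 S1-0->S2 S1-1->S0 S2-0->S3 S2-1->S0 S3-0->S3 S3-1->S0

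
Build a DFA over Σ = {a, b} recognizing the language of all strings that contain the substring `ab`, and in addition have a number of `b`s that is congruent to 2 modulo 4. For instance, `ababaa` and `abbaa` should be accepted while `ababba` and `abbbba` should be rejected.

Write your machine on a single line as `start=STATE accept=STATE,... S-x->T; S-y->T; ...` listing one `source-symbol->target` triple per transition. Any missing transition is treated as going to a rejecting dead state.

start=S0; accept=S5; S0-a->S1; S0-b->S2; S1-a->S1; S1-b->S3; S2-a->S3; S2-b->S4; S3-a->S3; S3-b->S5; S4-a->S6; S4-b->S7; S5-a->S5; S5-b->S8; S6-a->S6; S6-b->S8; S7-a->S8; S7-b->S0; S8-a->S8; S8-b->S1

Run two small machines in parallel and take their product. The first has 3 states tracking whether and how much of `ab` has been seen; the second has 4 states tracking the count of `b`s modulo 4. A product state is a pair (one from each), accepting exactly when both do. Equivalent product states are then merged.
        a   b  
>  S0   S1  S2 
   S1   S1  S3 
   S2   S3  S4 
   S3   S3  S5 
   S4   S6  S7 
 * S5   S5  S8 
   S6   S6  S8 
   S7   S8  S0 
   S8   S8  S1 
(> = start, * = accepting)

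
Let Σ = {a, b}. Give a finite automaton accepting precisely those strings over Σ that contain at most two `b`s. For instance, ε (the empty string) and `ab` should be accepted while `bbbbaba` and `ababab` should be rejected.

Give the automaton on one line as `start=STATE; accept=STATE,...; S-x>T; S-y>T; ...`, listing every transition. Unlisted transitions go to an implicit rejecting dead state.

start=q0; accept=q0,q1,q2; q0-a>q0; q0-b>q1; q1-a>q1; q1-b>q2; q2-a>q2; q2-b>q3; q3-a>q3; q3-b>q3

Only the number of `b`s matters, and only up to 3. Make a chain q0 → q1 → q2 → q3 advanced by each `b` (with q3 absorbing); every other symbol self-loops. The accepting set is {q0, q1, q2}.
A 4-state machine:
        a   b  
>* q0   q0  q1 
 * q1   q1  q2 
 * q2   q2  q3 
   q3   q3  q3 
(> = start, * = accepting)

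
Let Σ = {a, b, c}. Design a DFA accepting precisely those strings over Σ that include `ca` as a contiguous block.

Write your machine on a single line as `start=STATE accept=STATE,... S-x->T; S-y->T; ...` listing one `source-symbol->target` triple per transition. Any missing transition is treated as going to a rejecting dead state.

start=q0; accept=q2; q0-a->q0; q0-b->q0; q0-c->q1; q1-a->q2; q1-b->q0; q1-c->q1; q2-a->q2; q2-b->q2; q2-c->q2

States q0..q1 record the length of the longest prefix of `ca` that matches the current input suffix. Reaching q2 means `ca` has been seen, and we stay there forever. Accept from q2.
        a   b   c  
>  q0   q0  q0  q1 
   q1   q2  q0  q1 
 * q2   q2  q2  q2 
(> = start, * = accepting)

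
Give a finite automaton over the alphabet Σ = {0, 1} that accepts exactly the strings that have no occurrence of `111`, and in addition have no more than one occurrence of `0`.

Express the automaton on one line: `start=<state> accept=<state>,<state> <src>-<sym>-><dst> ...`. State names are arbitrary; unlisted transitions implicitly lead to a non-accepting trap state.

start=A accept=A,B,C,E,F,H A-0->B A-1->C B-0->D B-1->E C-0->B C-1->F D-0->D D-1->G E-0->D E-1->H F-0->B F-1->I G-0->D G-1->J H-0->D H-1->K I-0->K I-1->I J-0->D J-1->L K-0->L K-1->K L-0->L L-1->L

Build one automaton per condition and run them in lockstep. One (4 states) tracks partial matches of the forbidden pattern `111`; the other (3 states) tracks the count of `0`s, saturating at 2. Each combined state is a pair, one component from each; accept when both components accept.
A 12-state machine:
       0  1 
>* A   B  C 
 * B   D  E 
 * C   B  F 
   D   D  G 
 * E   D  H 
 * F   B  I 
   G   D  J 
 * H   D  K 
   I   K  I 
   J   D  L 
   K   L  K 
   L   L  L 
(> = start, * = accepting)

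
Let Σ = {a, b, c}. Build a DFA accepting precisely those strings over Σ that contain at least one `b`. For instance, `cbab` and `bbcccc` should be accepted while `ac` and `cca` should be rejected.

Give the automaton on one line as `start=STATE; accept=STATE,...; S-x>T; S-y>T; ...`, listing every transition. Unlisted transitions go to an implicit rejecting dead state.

start=q0; accept=q1,q2; q0-a>q0; q0-b>q1; q0-c>q0; q1-a>q1; q1-b>q2; q1-c>q1; q2-a>q2; q2-b>q2; q2-c>q2

Count `b`s, saturating at 2: state q0 means no `b` yet, q1 means one `b` seen, q2 means more than one. Each `b` increments (capped at q2); other symbols loop. Accept from {q1, q2}.
A 3-state machine:
        a   b   c  
>  q0   q0  q1  q0 
 * q1   q1  q2  q1 
 * q2   q2  q2  q2 
(> = start, * = accepting)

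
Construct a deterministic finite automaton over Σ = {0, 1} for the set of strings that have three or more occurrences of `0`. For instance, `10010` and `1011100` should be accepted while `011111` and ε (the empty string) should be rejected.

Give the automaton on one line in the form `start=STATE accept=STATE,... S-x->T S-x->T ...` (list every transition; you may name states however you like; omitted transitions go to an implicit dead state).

start=q0 accept=q3,q4 q0-0->q1 q0-1->q0 q1-0->q2 q1-1->q1 q2-0->q3 q2-1->q2 q3-0->q4 q3-1->q3 q4-0->q4 q4-1->q4

Only the number of `0`s matters, and only up to 4. Make a chain q0 → q1 → q2 → q3 → q4 advanced by each `0` (with q4 absorbing); every other symbol self-loops. The accepting set is {q3, q4}.
        0   1  
>  q0   q1  q0 
   q1   q2  q1 
   q2   q3  q2 
 * q3   q4  q3 
 * q4   q4  q4 
(> = start, * = accepting)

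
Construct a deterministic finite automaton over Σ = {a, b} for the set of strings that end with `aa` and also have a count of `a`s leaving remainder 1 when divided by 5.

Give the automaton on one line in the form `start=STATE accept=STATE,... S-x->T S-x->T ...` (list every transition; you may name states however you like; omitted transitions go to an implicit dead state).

start=S0 accept=S13 S0-a->S1 S0-b->S0 S1-a->S2 S1-b->S3 S2-a->S4 S2-b->S5 S3-a->S6 S3-b->S3 S4-a->S7 S4-b->S8 S5-a->S9 S5-b->S5 S6-a->S4 S6-b->S5 S7-a->S10 S7-b->S11 S8-a->S12 S8-b->S8 S9-a->S7 S9-b->S8 S10-a->S13 S10-b->S0 S11-a->S14 S11-b->S11 S12-a->S10 S12-b->S11 S13-a->S2 S13-b->S3 S14-a->S13 S14-b->S0

Handle the two conditions separately and then intersect. One (3 states) tracks how much of the suffix `aa` has currently been matched; the other (5 states) tracks the count of `a`s modulo 5. Each combined state is a pair, one component from each; accept when both components accept.
15 states suffice.
          a    b  
>  S0     S1   S0 
   S1     S2   S3 
   S2     S4   S5 
   S3     S6   S3 
   S4     S7   S8 
   S5     S9   S5 
   S6     S4   S5 
   S7    S10  S11 
   S8    S12   S8 
   S9     S7   S8 
   S10   S13   S0 
   S11   S14  S11 
   S12   S10  S11 
 * S13    S2   S3 
   S14   S13   S0 
(> = start, * = accepting)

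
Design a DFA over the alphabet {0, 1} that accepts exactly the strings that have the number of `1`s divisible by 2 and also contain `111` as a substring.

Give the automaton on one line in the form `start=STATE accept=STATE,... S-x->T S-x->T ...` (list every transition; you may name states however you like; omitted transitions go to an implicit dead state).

Build one automaton per condition and run them in lockstep. One (2 states) tracks the count of `1`s modulo 2; the other (4 states) tracks whether and how much of `111` has been seen. Each combined state is a pair, one component from each; accept when both components accept.
With 8 states:
        0   1  
>  s0   s0  s1 
   s1   s2  s3 
   s2   s2  s4 
   s3   s0  s5 
   s4   s0  s6 
   s5   s5  s7 
   s6   s2  s7 
 * s7   s7  s5 
(> = start, * = accepting)

start=s0 accept=s7 s0-0->s0 s0-1->s1 s1-0->s2 s1-1->s3 s2-0->s2 s2-1->s4 s3-0->s0 s3-1->s5 s4-0->s0 s4-1->s6 s5-0->s5 s5-1->s7 s6-0->s2 s6-1->s7 s7-0->s7 s7-1->s5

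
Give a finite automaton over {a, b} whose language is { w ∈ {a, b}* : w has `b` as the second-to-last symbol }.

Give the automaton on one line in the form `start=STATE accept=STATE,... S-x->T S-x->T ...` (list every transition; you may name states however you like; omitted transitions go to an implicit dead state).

start=S0 accept=S5,S6 S0-a->S1 S0-b->S2 S1-a->S3 S1-b->S4 S2-a->S5 S2-b->S6 S3-a->S3 S3-b->S4 S4-a->S5 S4-b->S6 S5-a->S3 S5-b->S4 S6-a->S5 S6-b->S6

Because acceptance depends on a position counted from the end, the machine has to buffer the most recent 2 symbols. Make each state the string of the last up-to-2 symbols read; on input `x` shift the window left and append `x`. Accept when the buffered window has length 2 and begins with `b`.
7 states suffice.
        a   b  
>  S0   S1  S2 
   S1   S3  S4 
   S2   S5  S6 
   S3   S3  S4 
   S4   S5  S6 
 * S5   S3  S4 
 * S6   S5  S6 
(> = start, * = accepting)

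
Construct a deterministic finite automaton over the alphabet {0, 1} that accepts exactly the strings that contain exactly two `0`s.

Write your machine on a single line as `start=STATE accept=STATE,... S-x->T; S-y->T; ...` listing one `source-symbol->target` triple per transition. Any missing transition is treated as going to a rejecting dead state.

Only the number of `0`s matters, and only up to 3. Make a chain s0 → s1 → s2 → s3 advanced by each `0` (with s3 absorbing); every other symbol self-loops. The accepting set is {s2}.
With 4 states:
        0   1  
>  s0   s1  s0 
   s1   s2  s1 
 * s2   s3  s2 
   s3   s3  s3 
(> = start, * = accepting)

start=s0; accept=s2; s0-0->s1; s0-1->s0; s1-0->s2; s1-1->s1; s2-0->s3; s2-1->s2; s3-0->s3; s3-1->s3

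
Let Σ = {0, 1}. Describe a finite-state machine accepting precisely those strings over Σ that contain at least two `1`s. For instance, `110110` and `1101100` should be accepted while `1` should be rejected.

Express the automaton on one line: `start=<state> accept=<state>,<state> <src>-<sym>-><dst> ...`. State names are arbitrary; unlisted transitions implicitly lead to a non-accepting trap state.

Only the number of `1`s matters, and only up to 3. Make a chain A → B → C → D advanced by each `1` (with D absorbing); every other symbol self-loops. The accepting set is {C, D}.
A 4-state machine:
       0  1 
>  A   A  B 
   B   B  C 
 * C   C  D 
 * D   D  D 
(> = start, * = accepting)

start=A accept=C,D A-0->A A-1->B B-0->B B-1->C C-0->C C-1->D D-0->D D-1->D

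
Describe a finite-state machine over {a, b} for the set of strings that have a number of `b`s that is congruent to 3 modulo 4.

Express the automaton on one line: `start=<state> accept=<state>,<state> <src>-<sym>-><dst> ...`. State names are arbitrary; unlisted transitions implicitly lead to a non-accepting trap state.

Keep the running count of `b`s modulo 4: each `b` advances along the cycle S0 → S1 → S2 → S3 → S0 while other symbols loop. Accept at S3.
        a   b  
>  S0   S0  S1 
   S1   S1  S2 
   S2   S2  S3 
 * S3   S3  S0 
(> = start, * = accepting)

start=S0 accept=S3 S0-a->S0 S0-b->S1 S1-a->S1 S1-b->S2 S2-a->S2 S2-b->S3 S3-a->S3 S3-b->S0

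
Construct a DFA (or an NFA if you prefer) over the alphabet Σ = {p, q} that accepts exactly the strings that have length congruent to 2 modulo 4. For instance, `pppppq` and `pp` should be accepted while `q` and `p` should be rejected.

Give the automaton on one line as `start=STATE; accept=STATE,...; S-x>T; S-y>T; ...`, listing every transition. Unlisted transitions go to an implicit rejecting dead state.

start=A; accept=C; A-p>B; A-q>B; B-p>C; B-q>C; C-p>D; C-q>D; D-p>A; D-q>A

Count input length modulo 4: every symbol advances one step around the cycle A → B → C → D → A. Accept at C.
       p  q 
>  A   B  B 
   B   C  C 
 * C   D  D 
   D   A  A 
(> = start, * = accepting)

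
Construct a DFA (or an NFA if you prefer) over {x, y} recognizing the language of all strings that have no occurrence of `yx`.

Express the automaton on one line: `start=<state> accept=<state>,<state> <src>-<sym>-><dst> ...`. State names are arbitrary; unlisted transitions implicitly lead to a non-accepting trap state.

start=q0 accept=q0,q1 q0-x->q0 q0-y->q1 q1-x->q2 q1-y->q1 q2-x->q2 q2-y->q2

This is the complement of 'contains `yx`'. Use the same substring-matching states — q0 through q2 holding how much of `yx` has just been matched — but flip the accepting set: everything except the trap q2 accepts.
A 3-state machine:
        x   y  
>* q0   q0  q1 
 * q1   q2  q1 
   q2   q2  q2 
(> = start, * = accepting)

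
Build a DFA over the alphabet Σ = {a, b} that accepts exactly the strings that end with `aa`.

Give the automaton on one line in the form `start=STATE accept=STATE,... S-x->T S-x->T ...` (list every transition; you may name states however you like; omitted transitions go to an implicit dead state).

start=q0 accept=q2 q0-a->q1 q0-b->q0 q1-a->q2 q1-b->q0 q2-a->q2 q2-b->q0

Let each state record the length of the longest suffix of the input read so far that is also a prefix of `aa`. q1 means the last symbol is `a`; q2 means the last 2 symbols are `aa`. Accept only at q2, where the string currently ends in `aa`.
With 3 states:
        a   b  
>  q0   q1  q0 
   q1   q2  q0 
 * q2   q2  q0 
(> = start, * = accepting)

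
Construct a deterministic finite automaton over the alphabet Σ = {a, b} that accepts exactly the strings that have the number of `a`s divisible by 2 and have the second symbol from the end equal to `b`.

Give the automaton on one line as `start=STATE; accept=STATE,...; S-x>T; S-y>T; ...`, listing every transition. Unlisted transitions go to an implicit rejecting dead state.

Run two small machines in parallel and take their product. One (2 states) tracks the count of `a`s modulo 2; the other (7 states) tracks the last 2 symbols read. Each combined state is a pair, one component from each; accept when both components accept. After merging equivalent states the machine shrinks.
6 states suffice.
        a   b  
>  q0   q1  q2 
   q1   q0  q3 
   q2   q1  q4 
   q3   q5  q3 
 * q4   q1  q4 
 * q5   q1  q2 
(> = start, * = accepting)

start=q0; accept=q4,q5; q0-a>q1; q0-b>q2; q1-a>q0; q1-b>q3; q2-a>q1; q2-b>q4; q3-a>q5; q3-b>q3; q4-a>q1; q4-b>q4; q5-a>q1; q5-b>q2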